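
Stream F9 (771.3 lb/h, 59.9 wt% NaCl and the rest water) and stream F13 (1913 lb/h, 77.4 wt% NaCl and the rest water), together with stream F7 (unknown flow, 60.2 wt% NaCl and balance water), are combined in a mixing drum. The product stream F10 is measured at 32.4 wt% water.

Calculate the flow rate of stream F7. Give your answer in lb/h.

1731 lb/h

Let F7 be the unknown flow. Total out = 2684.3 + F7.
water balance: 741.63 + 0.398·F7 = 0.324·(2684.3 + F7)
(0.398 − 0.324)·F7 = 0.324×2684.3 − 741.63 = 128.08
F7 = 128.08 / 0.074 = 1730.9 lb/h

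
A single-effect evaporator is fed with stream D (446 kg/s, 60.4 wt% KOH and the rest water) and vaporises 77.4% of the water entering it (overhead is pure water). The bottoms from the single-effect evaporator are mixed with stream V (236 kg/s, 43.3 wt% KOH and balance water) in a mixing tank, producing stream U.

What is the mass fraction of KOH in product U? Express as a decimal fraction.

Vapour removed = 0.774×0.396×446 = 136.7 kg/s; concentrate = 309.3 kg/s.
KOH reaching the mixer = 269.38 (from concentrate) + 236×0.433 = 371.57 kg/s.
Product flow = 309.3 + 236 = 545.3 kg/s; KOH fraction = 0.681.

0.681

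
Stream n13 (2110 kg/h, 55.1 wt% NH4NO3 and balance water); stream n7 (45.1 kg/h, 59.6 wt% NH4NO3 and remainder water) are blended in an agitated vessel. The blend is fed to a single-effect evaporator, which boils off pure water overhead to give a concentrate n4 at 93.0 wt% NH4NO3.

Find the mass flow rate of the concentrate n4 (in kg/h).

1279 kg/h

NH4NO3 entering = 2110×0.551 + 45.1×0.596 = 1189.5 kg/h.
All NH4NO3 reports to n4, so n4 = 1189.5/0.930 = 1279 kg/h.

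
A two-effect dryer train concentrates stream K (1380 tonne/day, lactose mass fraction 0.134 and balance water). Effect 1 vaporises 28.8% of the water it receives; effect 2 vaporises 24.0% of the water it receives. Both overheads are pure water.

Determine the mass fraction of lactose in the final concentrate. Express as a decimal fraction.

water in feed = 1380×0.866 = 1195.1 tonne/day.
After stage 1: water left = (1−0.288)×1195.1 = 850.9; stream total = 1035.8 tonne/day.
After stage 2: water left = (1−0.240)×850.9 = 646.68; final concentrate = 831.6 tonne/day.
lactose fraction = 184.92/831.6 = 0.222.

0.222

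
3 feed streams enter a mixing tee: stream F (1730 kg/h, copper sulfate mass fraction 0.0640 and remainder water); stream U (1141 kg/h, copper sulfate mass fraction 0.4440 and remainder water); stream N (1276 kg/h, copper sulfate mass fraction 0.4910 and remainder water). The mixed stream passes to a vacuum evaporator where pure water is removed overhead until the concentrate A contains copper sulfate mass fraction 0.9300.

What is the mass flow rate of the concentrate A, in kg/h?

copper sulfate entering = 1730×0.064 + 1141×0.444 + 1276×0.491 = 1243.8 kg/h.
All copper sulfate reports to A, so A = 1243.8/0.930 = 1337.5 kg/h.

1337 kg/h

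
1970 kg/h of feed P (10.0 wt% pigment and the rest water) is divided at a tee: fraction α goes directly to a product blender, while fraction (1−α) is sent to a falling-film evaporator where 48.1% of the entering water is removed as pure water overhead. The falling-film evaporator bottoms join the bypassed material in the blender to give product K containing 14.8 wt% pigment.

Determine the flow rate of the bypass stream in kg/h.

494.1 kg/h

All 1970×0.100 = 197 kg/h of pigment reaches K, so K = 197/0.148 = 1331.1 kg/h and vapour = 638.92 kg/h.
The evaporator receives (1−α)·1970 of feed at 0.900 water and removes 0.481 of that water:
0.481×0.900×(1−α)×1970 = 638.92
(1−α) = 638.92/852.81 = 0.7492;  α = 0.2508.
Bypass flow = 0.2508×1970 = 494.1 kg/h.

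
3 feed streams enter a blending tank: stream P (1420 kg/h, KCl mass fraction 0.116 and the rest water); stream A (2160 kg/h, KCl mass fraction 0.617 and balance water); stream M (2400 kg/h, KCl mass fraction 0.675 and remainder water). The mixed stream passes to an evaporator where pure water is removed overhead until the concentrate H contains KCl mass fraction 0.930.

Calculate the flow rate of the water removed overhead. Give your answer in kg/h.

2628 kg/h

KCl entering = 1420×0.116 + 2160×0.617 + 2400×0.675 = 3117.4 kg/h.
All KCl reports to H, so H = 3117.4/0.930 = 3352.1 kg/h.
Total feed = 5980 kg/h; overhead = 5980 − 3352.1 = 2627.9 kg/h.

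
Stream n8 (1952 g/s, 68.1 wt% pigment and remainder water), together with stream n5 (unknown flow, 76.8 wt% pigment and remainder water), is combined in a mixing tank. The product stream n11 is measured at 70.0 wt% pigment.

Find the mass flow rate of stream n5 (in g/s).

Let n5 be the unknown flow. Total out = 1952 + n5.
pigment balance: 1329.3 + 0.768·n5 = 0.700·(1952 + n5)
(0.768 − 0.700)·n5 = 0.700×1952 − 1329.3 = 37.088
n5 = 37.088 / 0.068 = 545.41 g/s

545.4 g/s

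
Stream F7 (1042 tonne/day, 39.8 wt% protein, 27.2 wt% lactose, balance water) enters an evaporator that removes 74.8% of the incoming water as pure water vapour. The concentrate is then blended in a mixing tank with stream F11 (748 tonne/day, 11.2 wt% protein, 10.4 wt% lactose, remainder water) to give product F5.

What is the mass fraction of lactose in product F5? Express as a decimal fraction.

0.2357

Vapour removed = 0.748×0.330×1042 = 257.21 tonne/day; concentrate = 784.79 tonne/day.
lactose reaching the mixer = 283.42 (from concentrate) + 748×0.104 = 361.22 tonne/day.
Product flow = 784.79 + 748 = 1532.8 tonne/day; lactose fraction = 0.2357.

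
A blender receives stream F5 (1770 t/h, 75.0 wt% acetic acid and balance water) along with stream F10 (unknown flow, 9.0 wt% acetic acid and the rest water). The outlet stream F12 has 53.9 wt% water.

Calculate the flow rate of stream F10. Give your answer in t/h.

1379 t/h

Let F10 be the unknown flow. Total out = 1770 + F10.
water balance: 442.5 + 0.910·F10 = 0.539·(1770 + F10)
(0.910 − 0.539)·F10 = 0.539×1770 − 442.5 = 511.53
F10 = 511.53 / 0.371 = 1378.8 t/h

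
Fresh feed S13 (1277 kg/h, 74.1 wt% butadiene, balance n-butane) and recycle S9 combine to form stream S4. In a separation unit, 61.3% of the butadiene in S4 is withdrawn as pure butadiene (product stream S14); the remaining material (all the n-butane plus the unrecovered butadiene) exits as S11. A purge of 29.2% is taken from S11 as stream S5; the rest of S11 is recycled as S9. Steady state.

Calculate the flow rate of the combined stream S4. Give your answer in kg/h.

2436 kg/h

n-butane enters only via S13 and leaves only via the purge: 1277×0.259 = 0.292×(n-butane in S11), and the separation unit passes all n-butane, so n-butane in S4 = n-butane in S11 = 1132.7 kg/h.
butadiene in S4: m_A = 1277×0.741 + (1−0.292)·(1−0.613)·m_A, so m_A = 946.26/0.7260 = 1303.4 kg/h.
S4 = 1303.4 + 1132.7 = 2436.1 kg/h.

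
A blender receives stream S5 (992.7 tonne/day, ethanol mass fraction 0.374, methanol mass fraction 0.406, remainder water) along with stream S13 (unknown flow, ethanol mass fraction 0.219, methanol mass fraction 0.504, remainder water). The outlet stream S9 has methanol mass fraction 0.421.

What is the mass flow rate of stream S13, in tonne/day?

Let S13 be the unknown flow. Total out = 992.7 + S13.
methanol balance: 403.04 + 0.504·S13 = 0.421·(992.7 + S13)
(0.504 − 0.421)·S13 = 0.421×992.7 − 403.04 = 14.89
S13 = 14.89 / 0.083 = 179.4 tonne/day

179.4 tonne/day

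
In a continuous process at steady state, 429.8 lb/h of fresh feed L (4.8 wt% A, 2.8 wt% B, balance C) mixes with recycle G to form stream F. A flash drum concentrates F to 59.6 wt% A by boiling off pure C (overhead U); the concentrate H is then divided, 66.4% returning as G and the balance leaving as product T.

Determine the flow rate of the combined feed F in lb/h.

498.2 lb/h

Overall A balance (none leaves overhead): A in fresh feed = A in product, i.e. 429.8×0.048 = (1−0.664)·H·0.596.
H = 20.63/(0.596×0.336) = 103.02 lb/h.
Recycle G = 0.664×103.02 = 68.405 lb/h.
Combined feed F = 429.8 + 68.405 = 498.21 lb/h.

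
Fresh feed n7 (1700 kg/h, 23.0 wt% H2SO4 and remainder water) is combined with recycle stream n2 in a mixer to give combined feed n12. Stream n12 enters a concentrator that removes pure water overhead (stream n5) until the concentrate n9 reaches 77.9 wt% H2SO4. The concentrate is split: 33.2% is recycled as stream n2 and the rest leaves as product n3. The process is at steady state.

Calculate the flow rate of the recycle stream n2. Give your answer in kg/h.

249.5 kg/h

Overall H2SO4 balance (none leaves overhead): H2SO4 in fresh feed = H2SO4 in product, i.e. 1700×0.230 = (1−0.332)·n9·0.779.
n9 = 391/(0.779×0.668) = 751.39 kg/h.
Recycle n2 = 0.332×751.39 = 249.46 kg/h.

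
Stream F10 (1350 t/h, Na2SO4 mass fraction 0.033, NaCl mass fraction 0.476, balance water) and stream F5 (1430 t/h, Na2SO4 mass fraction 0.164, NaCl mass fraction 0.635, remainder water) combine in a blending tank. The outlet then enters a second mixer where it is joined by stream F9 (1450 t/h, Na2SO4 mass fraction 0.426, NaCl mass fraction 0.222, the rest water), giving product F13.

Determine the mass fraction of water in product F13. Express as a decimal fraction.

Overall, product flow = 4230 t/h.
water in = 1350×0.491 + 1430×0.201 + 1450×0.352 = 1460.7 t/h.
water fraction in F13 = 0.345.

0.345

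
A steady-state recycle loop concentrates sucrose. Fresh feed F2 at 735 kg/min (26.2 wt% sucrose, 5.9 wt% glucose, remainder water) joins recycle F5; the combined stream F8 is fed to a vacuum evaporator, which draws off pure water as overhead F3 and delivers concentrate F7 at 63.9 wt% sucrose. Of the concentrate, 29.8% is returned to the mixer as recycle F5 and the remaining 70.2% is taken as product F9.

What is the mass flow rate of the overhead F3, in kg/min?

433.6 kg/min

Overall sucrose balance (none leaves overhead): sucrose in fresh feed = sucrose in product, i.e. 735×0.262 = (1−0.298)·F7·0.639.
F7 = 192.57/(0.639×0.702) = 429.29 kg/min.
Recycle F5 = 0.298×429.29 = 127.93 kg/min.
Combined feed F8 = 735 + 127.93 = 862.93 kg/min.
Overhead F3 = F8 − F7 = 862.93 − 429.29 = 433.64 kg/min.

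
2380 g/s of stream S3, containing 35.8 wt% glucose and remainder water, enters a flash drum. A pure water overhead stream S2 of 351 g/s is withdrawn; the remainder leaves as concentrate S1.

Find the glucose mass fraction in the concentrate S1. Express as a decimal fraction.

glucose is not removed: 2380×0.358 = 852.04 g/s of glucose enters S1.
Concentrate = 2380 − 351 = 2029 g/s.
Mass fraction = 852.04/2029 = 0.420.

0.420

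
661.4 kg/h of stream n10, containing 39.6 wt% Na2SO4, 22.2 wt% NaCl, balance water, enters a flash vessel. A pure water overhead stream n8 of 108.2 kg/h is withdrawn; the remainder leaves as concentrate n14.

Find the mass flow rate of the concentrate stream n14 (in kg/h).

Concentrate = 661.4 − 108.2 = 553.2 kg/h.

553.2 kg/h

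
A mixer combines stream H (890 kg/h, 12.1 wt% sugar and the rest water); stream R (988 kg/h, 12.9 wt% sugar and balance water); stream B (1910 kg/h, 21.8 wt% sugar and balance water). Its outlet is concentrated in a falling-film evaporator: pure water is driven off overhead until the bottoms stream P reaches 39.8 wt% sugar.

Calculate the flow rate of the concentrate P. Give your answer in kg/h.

1637 kg/h

sugar entering = 890×0.121 + 988×0.129 + 1910×0.218 = 651.52 kg/h.
All sugar reports to P, so P = 651.52/0.398 = 1637 kg/h.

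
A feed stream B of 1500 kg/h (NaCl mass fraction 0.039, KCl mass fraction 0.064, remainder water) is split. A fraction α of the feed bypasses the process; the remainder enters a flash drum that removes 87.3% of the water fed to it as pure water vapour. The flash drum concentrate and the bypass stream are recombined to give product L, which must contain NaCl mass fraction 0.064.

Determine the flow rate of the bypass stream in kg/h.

All 1500×0.039 = 58.5 kg/h of NaCl reaches L, so L = 58.5/0.064 = 914.06 kg/h and vapour = 585.94 kg/h.
The evaporator receives (1−α)·1500 of feed at 0.897 water and removes 0.873 of that water:
0.873×0.897×(1−α)×1500 = 585.94
(1−α) = 585.94/1174.6 = 0.4988;  α = 0.5012.
Bypass flow = 0.5012×1500 = 751.75 kg/h.

751.8 kg/h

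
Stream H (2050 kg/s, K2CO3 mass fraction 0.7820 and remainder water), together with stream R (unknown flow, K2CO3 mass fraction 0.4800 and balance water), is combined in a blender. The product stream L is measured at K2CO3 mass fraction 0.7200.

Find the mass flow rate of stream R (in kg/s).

Let R be the unknown flow. Total out = 2050 + R.
K2CO3 balance: 1603.1 + 0.480·R = 0.720·(2050 + R)
(0.480 − 0.720)·R = 0.720×2050 − 1603.1 = -127.1
R = -127.1 / -0.240 = 529.58 kg/s

529.6 kg/s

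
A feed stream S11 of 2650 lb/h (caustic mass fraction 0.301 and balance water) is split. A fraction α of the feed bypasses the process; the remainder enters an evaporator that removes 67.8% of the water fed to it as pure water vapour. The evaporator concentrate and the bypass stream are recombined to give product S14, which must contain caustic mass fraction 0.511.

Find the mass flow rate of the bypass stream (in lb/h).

All 2650×0.301 = 797.65 lb/h of caustic reaches S14, so S14 = 797.65/0.511 = 1561 lb/h and vapour = 1089 lb/h.
The evaporator receives (1−α)·2650 of feed at 0.699 water and removes 0.678 of that water:
0.678×0.699×(1−α)×2650 = 1089
(1−α) = 1089/1255.9 = 0.8671;  α = 0.1329.
Bypass flow = 0.1329×2650 = 352.07 lb/h.

352.1 lb/h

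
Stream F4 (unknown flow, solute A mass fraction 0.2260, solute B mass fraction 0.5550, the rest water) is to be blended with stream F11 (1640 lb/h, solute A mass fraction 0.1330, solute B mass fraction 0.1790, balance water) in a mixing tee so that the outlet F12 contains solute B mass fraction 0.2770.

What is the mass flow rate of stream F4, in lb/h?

Let F4 be the unknown flow. Total out = 1640 + F4.
solute B balance: 293.56 + 0.555·F4 = 0.277·(1640 + F4)
(0.555 − 0.277)·F4 = 0.277×1640 − 293.56 = 160.72
F4 = 160.72 / 0.278 = 578.13 lb/h

578.1 lb/h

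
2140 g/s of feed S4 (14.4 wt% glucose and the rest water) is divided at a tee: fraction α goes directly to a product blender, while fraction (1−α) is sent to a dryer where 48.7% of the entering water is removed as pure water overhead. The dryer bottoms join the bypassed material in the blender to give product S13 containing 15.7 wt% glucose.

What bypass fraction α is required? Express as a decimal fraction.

All 2140×0.144 = 308.16 g/s of glucose reaches S13, so S13 = 308.16/0.157 = 1962.8 g/s and vapour = 177.2 g/s.
The evaporator receives (1−α)·2140 of feed at 0.856 water and removes 0.487 of that water:
0.487×0.856×(1−α)×2140 = 177.2
(1−α) = 177.2/892.11 = 0.1986;  α = 0.8014.

0.801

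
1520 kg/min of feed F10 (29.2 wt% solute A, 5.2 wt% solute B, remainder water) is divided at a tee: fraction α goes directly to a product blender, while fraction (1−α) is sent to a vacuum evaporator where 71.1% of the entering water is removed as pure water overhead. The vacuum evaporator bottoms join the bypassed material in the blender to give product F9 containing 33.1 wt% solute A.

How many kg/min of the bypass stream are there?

1136 kg/min

All 1520×0.292 = 443.84 kg/min of solute A reaches F9, so F9 = 443.84/0.331 = 1340.9 kg/min and vapour = 179.09 kg/min.
The evaporator receives (1−α)·1520 of feed at 0.656 water and removes 0.711 of that water:
0.711×0.656×(1−α)×1520 = 179.09
(1−α) = 179.09/708.95 = 0.2526;  α = 0.7474.
Bypass flow = 0.7474×1520 = 1136 kg/min.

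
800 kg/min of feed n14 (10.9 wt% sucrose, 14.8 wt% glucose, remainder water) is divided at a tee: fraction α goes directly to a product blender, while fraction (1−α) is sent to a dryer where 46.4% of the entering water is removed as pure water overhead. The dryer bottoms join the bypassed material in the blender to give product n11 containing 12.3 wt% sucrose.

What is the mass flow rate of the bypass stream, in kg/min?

535.9 kg/min

All 800×0.109 = 87.2 kg/min of sucrose reaches n11, so n11 = 87.2/0.123 = 708.94 kg/min and vapour = 91.057 kg/min.
The evaporator receives (1−α)·800 of feed at 0.743 water and removes 0.464 of that water:
0.464×0.743×(1−α)×800 = 91.057
(1−α) = 91.057/275.8 = 0.3302;  α = 0.6698.
Bypass flow = 0.6698×800 = 535.88 kg/min.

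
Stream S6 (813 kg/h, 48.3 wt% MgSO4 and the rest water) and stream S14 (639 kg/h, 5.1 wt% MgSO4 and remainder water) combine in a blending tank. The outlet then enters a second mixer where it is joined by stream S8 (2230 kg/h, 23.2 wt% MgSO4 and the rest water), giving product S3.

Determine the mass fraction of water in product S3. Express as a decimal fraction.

0.744

Overall, product flow = 3682 kg/h.
water in = 813×0.517 + 639×0.949 + 2230×0.768 = 2739.4 kg/h.
water fraction in S3 = 0.744.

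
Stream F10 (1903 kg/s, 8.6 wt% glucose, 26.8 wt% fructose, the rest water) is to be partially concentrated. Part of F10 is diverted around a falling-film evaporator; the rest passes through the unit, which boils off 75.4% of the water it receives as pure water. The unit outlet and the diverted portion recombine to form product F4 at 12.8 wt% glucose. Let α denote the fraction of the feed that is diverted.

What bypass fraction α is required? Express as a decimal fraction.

0.326

All 1903×0.086 = 163.66 kg/s of glucose reaches F4, so F4 = 163.66/0.128 = 1278.6 kg/s and vapour = 624.42 kg/s.
The evaporator receives (1−α)·1903 of feed at 0.646 water and removes 0.754 of that water:
0.754×0.646×(1−α)×1903 = 624.42
(1−α) = 624.42/926.92 = 0.6737;  α = 0.3263.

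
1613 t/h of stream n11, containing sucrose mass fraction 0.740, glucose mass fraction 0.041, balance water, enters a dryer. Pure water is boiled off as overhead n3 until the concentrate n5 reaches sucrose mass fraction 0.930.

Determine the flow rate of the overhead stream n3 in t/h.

329.5 t/h

sucrose is conserved: 1613×0.740 = 1193.6 t/h all reports to the concentrate.
Concentrate = 1193.6/(target fraction) = 1283.5 t/h.
Overhead = 1613 − 1283.5 = 329.54 t/h.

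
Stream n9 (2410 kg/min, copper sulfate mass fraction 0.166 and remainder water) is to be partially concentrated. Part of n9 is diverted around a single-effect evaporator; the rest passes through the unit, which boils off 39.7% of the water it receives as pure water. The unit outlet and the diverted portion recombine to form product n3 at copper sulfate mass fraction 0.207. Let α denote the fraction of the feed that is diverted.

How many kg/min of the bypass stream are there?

All 2410×0.166 = 400.06 kg/min of copper sulfate reaches n3, so n3 = 400.06/0.207 = 1932.7 kg/min and vapour = 477.34 kg/min.
The evaporator receives (1−α)·2410 of feed at 0.834 water and removes 0.397 of that water:
0.397×0.834×(1−α)×2410 = 477.34
(1−α) = 477.34/797.95 = 0.5982;  α = 0.4018.
Bypass flow = 0.4018×2410 = 968.3 kg/min.

968.3 kg/min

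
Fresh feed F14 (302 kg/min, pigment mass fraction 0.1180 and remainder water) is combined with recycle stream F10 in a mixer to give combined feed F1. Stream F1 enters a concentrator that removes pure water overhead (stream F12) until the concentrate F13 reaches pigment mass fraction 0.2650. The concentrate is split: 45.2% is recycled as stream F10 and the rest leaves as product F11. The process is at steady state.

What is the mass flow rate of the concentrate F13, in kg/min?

Overall pigment balance (none leaves overhead): pigment in fresh feed = pigment in product, i.e. 302×0.118 = (1−0.452)·F13·0.265.
F13 = 35.636/(0.265×0.548) = 245.39 kg/min.

245.4 kg/min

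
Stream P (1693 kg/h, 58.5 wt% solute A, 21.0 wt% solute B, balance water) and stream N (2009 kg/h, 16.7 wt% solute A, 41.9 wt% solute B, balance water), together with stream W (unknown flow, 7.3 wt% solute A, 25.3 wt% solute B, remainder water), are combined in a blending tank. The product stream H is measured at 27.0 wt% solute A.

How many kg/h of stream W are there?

Let W be the unknown flow. Total out = 3702 + W.
solute A balance: 1325.9 + 0.073·W = 0.270·(3702 + W)
(0.073 − 0.270)·W = 0.270×3702 − 1325.9 = -326.37
W = -326.37 / -0.197 = 1656.7 kg/h

1657 kg/h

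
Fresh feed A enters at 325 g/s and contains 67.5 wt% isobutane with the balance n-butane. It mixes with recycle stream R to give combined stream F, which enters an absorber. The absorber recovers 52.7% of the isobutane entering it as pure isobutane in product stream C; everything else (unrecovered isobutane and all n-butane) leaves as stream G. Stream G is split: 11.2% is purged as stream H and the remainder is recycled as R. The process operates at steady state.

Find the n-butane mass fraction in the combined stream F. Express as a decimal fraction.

n-butane enters only via A and leaves only via the purge: 325×0.325 = 0.112×(n-butane in G), and the absorber passes all n-butane, so n-butane in F = n-butane in G = 943.08 g/s.
isobutane in F: m_A = 325×0.675 + (1−0.112)·(1−0.527)·m_A, so m_A = 219.38/0.5800 = 378.25 g/s.
F = 378.25 + 943.08 = 1321.3 g/s.
n-butane fraction in F = 943.08/1321.3 = 0.714.

0.714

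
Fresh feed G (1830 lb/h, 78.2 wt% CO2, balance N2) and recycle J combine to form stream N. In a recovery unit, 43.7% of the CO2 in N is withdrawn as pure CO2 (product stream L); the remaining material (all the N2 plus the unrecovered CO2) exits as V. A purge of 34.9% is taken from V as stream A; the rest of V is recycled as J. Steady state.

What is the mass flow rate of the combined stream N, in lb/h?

N2 enters only via G and leaves only via the purge: 1830×0.218 = 0.349×(N2 in V), and the recovery unit passes all N2, so N2 in N = N2 in V = 1143.1 lb/h.
CO2 in N: m_A = 1830×0.782 + (1−0.349)·(1−0.437)·m_A, so m_A = 1431.1/0.6335 = 2259 lb/h.
N = 2259 + 1143.1 = 3402.1 lb/h.

3402 lb/h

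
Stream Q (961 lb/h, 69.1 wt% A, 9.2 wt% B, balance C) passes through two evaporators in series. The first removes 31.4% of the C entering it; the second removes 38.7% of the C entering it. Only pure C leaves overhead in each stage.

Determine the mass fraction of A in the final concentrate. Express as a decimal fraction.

C in feed = 961×0.217 = 208.54 lb/h.
After stage 1: C left = (1−0.314)×208.54 = 143.06; stream total = 895.52 lb/h.
After stage 2: C left = (1−0.387)×143.06 = 87.694; final concentrate = 840.16 lb/h.
A fraction = 664.05/840.16 = 0.790.

0.790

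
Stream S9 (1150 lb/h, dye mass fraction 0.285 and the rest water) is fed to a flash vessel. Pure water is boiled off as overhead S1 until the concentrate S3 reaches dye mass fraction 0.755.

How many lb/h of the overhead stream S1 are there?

715.9 lb/h

dye is conserved: 1150×0.285 = 327.75 lb/h all reports to the concentrate.
Concentrate = 327.75/(target fraction) = 434.11 lb/h.
Overhead = 1150 − 434.11 = 715.89 lb/h.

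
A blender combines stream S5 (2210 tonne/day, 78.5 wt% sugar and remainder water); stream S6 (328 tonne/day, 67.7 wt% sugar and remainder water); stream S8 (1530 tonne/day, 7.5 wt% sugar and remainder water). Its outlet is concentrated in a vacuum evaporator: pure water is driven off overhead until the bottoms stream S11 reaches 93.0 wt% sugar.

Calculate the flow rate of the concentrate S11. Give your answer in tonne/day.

2228 tonne/day

sugar entering = 2210×0.785 + 328×0.677 + 1530×0.075 = 2071.7 tonne/day.
All sugar reports to S11, so S11 = 2071.7/0.930 = 2227.6 tonne/day.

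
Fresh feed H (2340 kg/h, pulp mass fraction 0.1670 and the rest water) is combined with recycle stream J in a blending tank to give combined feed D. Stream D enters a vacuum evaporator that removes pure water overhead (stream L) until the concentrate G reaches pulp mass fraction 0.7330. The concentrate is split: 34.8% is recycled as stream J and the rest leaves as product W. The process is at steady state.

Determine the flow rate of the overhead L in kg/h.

Overall pulp balance (none leaves overhead): pulp in fresh feed = pulp in product, i.e. 2340×0.167 = (1−0.348)·G·0.733.
G = 390.78/(0.733×0.652) = 817.68 kg/h.
Recycle J = 0.348×817.68 = 284.55 kg/h.
Combined feed D = 2340 + 284.55 = 2624.6 kg/h.
Overhead L = D − G = 2624.6 − 817.68 = 1806.9 kg/h.

1807 kg/h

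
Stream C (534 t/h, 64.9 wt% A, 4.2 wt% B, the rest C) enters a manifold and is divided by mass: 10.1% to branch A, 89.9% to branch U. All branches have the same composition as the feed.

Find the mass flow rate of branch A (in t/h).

53.93 t/h

Branch A flow = 0.101×534 = 53.934 t/h.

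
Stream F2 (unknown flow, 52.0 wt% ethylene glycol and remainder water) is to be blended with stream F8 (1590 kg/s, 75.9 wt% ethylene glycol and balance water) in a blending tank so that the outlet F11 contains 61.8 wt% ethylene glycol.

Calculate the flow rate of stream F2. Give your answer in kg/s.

2288 kg/s

Let F2 be the unknown flow. Total out = 1590 + F2.
ethylene glycol balance: 1206.8 + 0.520·F2 = 0.618·(1590 + F2)
(0.520 − 0.618)·F2 = 0.618×1590 − 1206.8 = -224.19
F2 = -224.19 / -0.098 = 2287.7 kg/s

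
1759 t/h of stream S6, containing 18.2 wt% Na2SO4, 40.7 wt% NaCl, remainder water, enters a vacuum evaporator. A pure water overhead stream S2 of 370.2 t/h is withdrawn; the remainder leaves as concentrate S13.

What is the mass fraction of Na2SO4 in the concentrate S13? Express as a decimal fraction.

0.231

Na2SO4 is not removed: 1759×0.182 = 320.14 t/h of Na2SO4 enters S13.
Concentrate = 1759 − 370.2 = 1388.8 t/h.
Mass fraction = 320.14/1388.8 = 0.231.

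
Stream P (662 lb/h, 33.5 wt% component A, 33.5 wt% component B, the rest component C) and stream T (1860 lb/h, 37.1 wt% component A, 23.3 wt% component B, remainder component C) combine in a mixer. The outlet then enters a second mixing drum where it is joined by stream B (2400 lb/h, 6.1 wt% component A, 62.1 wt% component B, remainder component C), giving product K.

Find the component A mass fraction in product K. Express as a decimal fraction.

Overall, product flow = 4922 lb/h.
component A in = 662×0.335 + 1860×0.371 + 2400×0.061 = 1058.2 lb/h.
component A fraction in K = 0.215.

0.215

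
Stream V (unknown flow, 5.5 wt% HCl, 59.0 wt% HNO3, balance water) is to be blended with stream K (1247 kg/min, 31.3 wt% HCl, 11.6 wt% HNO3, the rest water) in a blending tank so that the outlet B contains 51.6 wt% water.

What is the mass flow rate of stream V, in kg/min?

426 kg/min

Let V be the unknown flow. Total out = 1247 + V.
water balance: 712.04 + 0.355·V = 0.516·(1247 + V)
(0.355 − 0.516)·V = 0.516×1247 − 712.04 = -68.585
V = -68.585 / -0.161 = 425.99 kg/min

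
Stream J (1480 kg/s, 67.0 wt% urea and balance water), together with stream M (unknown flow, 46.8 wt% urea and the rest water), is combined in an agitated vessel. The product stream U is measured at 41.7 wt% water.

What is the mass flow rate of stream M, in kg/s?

Let M be the unknown flow. Total out = 1480 + M.
water balance: 488.4 + 0.532·M = 0.417·(1480 + M)
(0.532 − 0.417)·M = 0.417×1480 − 488.4 = 128.76
M = 128.76 / 0.115 = 1119.7 kg/s

1120 kg/s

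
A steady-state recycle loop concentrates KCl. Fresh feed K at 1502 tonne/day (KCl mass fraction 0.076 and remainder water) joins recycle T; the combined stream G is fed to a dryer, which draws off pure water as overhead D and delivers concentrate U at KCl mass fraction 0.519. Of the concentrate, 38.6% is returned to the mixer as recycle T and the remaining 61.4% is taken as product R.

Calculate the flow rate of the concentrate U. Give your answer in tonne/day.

358.2 tonne/day

Overall KCl balance (none leaves overhead): KCl in fresh feed = KCl in product, i.e. 1502×0.076 = (1−0.386)·U·0.519.
U = 114.15/(0.519×0.614) = 358.22 tonne/day.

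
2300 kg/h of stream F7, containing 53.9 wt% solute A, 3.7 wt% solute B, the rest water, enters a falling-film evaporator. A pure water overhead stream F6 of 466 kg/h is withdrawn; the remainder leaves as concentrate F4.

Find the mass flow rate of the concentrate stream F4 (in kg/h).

Concentrate = 2300 − 466 = 1834 kg/h.

1834 kg/h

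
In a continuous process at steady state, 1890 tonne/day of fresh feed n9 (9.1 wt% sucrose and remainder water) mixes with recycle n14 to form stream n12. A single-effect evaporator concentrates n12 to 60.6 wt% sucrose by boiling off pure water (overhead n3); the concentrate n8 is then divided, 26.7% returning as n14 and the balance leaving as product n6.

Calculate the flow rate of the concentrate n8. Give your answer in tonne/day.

Overall sucrose balance (none leaves overhead): sucrose in fresh feed = sucrose in product, i.e. 1890×0.091 = (1−0.267)·n8·0.606.
n8 = 171.99/(0.606×0.733) = 387.19 tonne/day.

387.2 tonne/day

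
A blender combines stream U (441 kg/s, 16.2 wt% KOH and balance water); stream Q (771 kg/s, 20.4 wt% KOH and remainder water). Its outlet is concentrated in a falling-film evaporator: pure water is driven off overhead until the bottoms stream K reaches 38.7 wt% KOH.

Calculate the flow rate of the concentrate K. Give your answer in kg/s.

591 kg/s

KOH entering = 441×0.162 + 771×0.204 = 228.73 kg/s.
All KOH reports to K, so K = 228.73/0.387 = 591.02 kg/s.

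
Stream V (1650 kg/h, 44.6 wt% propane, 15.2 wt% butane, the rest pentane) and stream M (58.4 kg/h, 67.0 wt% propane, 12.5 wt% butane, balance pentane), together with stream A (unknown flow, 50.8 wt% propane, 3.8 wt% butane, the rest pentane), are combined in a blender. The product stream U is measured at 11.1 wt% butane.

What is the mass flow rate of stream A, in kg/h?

937.9 kg/h

Let A be the unknown flow. Total out = 1708.4 + A.
butane balance: 258.1 + 0.038·A = 0.111·(1708.4 + A)
(0.038 − 0.111)·A = 0.111×1708.4 − 258.1 = -68.468
A = -68.468 / -0.073 = 937.91 kg/h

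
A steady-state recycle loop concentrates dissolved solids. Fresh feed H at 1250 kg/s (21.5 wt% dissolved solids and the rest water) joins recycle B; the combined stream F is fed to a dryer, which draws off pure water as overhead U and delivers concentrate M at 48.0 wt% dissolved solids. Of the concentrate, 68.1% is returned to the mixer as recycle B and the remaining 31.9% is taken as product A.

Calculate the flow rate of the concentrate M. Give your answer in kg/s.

1755 kg/s

Overall dissolved solids balance (none leaves overhead): dissolved solids in fresh feed = dissolved solids in product, i.e. 1250×0.215 = (1−0.681)·M·0.480.
M = 268.75/(0.480×0.319) = 1755.2 kg/s.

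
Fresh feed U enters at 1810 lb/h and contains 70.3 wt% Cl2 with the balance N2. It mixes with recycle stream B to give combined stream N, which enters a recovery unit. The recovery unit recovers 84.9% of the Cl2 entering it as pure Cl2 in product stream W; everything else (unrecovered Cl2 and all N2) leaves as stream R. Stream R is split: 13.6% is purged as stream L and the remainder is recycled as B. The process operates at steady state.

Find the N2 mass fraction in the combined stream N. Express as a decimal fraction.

0.730

N2 enters only via U and leaves only via the purge: 1810×0.297 = 0.136×(N2 in R), and the recovery unit passes all N2, so N2 in N = N2 in R = 3952.7 lb/h.
Cl2 in N: m_A = 1810×0.703 + (1−0.136)·(1−0.849)·m_A, so m_A = 1272.4/0.8695 = 1463.3 lb/h.
N = 1463.3 + 3952.7 = 5416.1 lb/h.
N2 fraction in N = 3952.7/5416.1 = 0.730.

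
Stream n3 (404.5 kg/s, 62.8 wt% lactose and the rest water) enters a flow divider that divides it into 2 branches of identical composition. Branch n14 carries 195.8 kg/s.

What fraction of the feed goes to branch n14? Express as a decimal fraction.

Fraction to n14 = 195.8/404.5 = 0.4841.

0.484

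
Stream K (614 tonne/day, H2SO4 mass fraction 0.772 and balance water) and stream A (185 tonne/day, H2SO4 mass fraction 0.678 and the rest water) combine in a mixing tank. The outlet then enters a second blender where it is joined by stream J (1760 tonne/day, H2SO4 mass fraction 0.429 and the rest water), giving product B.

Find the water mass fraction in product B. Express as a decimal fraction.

Overall, product flow = 2559 tonne/day.
water in = 614×0.228 + 185×0.322 + 1760×0.571 = 1204.5 tonne/day.
water fraction in B = 0.471.

0.471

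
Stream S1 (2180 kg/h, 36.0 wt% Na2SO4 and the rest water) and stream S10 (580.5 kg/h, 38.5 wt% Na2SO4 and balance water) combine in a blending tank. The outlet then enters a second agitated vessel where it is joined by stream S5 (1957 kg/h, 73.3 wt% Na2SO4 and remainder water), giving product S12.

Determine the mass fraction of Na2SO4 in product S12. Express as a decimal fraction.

0.518

Overall, product flow = 4717.5 kg/h.
Na2SO4 in = 2180×0.360 + 580.5×0.385 + 1957×0.733 = 2442.8 kg/h.
Na2SO4 fraction in S12 = 0.518.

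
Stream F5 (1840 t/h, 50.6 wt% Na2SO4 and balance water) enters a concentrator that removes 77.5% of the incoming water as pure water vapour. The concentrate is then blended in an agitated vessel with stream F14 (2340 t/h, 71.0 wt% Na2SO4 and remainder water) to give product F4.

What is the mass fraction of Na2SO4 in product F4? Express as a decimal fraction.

0.746

Vapour removed = 0.775×0.494×1840 = 704.44 t/h; concentrate = 1135.6 t/h.
Na2SO4 reaching the mixer = 931.04 (from concentrate) + 2340×0.710 = 2592.4 t/h.
Product flow = 1135.6 + 2340 = 3475.6 t/h; Na2SO4 fraction = 0.746.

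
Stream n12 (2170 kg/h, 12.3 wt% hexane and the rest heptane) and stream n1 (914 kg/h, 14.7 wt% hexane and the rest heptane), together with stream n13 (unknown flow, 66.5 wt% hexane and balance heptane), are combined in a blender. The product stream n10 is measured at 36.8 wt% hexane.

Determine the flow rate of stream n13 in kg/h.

2470 kg/h

Let n13 be the unknown flow. Total out = 3084 + n13.
hexane balance: 401.27 + 0.665·n13 = 0.368·(3084 + n13)
(0.665 − 0.368)·n13 = 0.368×3084 − 401.27 = 733.64
n13 = 733.64 / 0.297 = 2470.2 kg/h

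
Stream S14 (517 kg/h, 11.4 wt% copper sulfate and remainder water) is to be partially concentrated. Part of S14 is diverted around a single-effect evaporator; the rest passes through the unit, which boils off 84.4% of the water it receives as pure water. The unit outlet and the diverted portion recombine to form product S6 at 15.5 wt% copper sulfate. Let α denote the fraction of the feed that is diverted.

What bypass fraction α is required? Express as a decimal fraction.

0.646

All 517×0.114 = 58.938 kg/h of copper sulfate reaches S6, so S6 = 58.938/0.155 = 380.25 kg/h and vapour = 136.75 kg/h.
The evaporator receives (1−α)·517 of feed at 0.886 water and removes 0.844 of that water:
0.844×0.886×(1−α)×517 = 136.75
(1−α) = 136.75/386.6 = 0.3537;  α = 0.6463.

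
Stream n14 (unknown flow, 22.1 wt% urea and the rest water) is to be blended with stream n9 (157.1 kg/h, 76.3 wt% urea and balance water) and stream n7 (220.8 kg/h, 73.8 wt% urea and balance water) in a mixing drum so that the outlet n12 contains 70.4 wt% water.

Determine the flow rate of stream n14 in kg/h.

2279 kg/h

Let n14 be the unknown flow. Total out = 377.9 + n14.
water balance: 95.082 + 0.779·n14 = 0.704·(377.9 + n14)
(0.779 − 0.704)·n14 = 0.704×377.9 − 95.082 = 170.96
n14 = 170.96 / 0.075 = 2279.5 kg/h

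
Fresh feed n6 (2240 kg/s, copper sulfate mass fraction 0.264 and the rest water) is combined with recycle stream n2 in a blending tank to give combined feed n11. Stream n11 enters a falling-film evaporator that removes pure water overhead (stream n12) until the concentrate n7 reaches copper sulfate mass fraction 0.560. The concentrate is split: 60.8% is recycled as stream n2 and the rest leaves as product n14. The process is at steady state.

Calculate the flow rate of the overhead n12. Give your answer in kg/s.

Overall copper sulfate balance (none leaves overhead): copper sulfate in fresh feed = copper sulfate in product, i.e. 2240×0.264 = (1−0.608)·n7·0.560.
n7 = 591.36/(0.560×0.392) = 2693.9 kg/s.
Recycle n2 = 0.608×2693.9 = 1637.9 kg/s.
Combined feed n11 = 2240 + 1637.9 = 3877.9 kg/s.
Overhead n12 = n11 − n7 = 3877.9 − 2693.9 = 1184 kg/s.

1184 kg/s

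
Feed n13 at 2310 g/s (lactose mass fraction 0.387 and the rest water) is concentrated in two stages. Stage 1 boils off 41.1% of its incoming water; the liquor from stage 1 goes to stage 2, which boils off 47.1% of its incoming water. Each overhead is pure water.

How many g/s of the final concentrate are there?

water in feed = 2310×0.613 = 1416 g/s.
After stage 1: water left = (1−0.411)×1416 = 834.04; stream total = 1728 g/s.
After stage 2: water left = (1−0.471)×834.04 = 441.21; final concentrate = 1335.2 g/s.

1335 g/s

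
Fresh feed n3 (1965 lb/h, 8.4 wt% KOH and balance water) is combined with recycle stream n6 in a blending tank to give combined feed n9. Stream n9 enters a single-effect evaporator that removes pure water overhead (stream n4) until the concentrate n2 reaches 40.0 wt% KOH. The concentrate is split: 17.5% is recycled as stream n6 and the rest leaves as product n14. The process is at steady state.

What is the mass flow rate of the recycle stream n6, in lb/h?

87.53 lb/h

Overall KOH balance (none leaves overhead): KOH in fresh feed = KOH in product, i.e. 1965×0.084 = (1−0.175)·n2·0.400.
n2 = 165.06/(0.400×0.825) = 500.18 lb/h.
Recycle n6 = 0.175×500.18 = 87.532 lb/h.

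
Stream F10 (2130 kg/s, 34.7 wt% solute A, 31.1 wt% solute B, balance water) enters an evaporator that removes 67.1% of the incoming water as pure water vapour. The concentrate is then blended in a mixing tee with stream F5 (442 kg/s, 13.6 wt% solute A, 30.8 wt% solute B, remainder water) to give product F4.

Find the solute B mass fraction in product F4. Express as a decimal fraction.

Vapour removed = 0.671×0.342×2130 = 488.8 kg/s; concentrate = 1641.2 kg/s.
solute B reaching the mixer = 662.43 (from concentrate) + 442×0.308 = 798.57 kg/s.
Product flow = 1641.2 + 442 = 2083.2 kg/s; solute B fraction = 0.3833.

0.3833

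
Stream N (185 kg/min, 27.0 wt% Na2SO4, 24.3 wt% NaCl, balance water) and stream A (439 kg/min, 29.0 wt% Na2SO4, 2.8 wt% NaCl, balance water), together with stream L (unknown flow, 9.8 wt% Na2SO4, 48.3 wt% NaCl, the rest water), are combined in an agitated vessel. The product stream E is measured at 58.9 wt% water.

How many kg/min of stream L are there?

Let L be the unknown flow. Total out = 624 + L.
water balance: 389.49 + 0.419·L = 0.589·(624 + L)
(0.419 − 0.589)·L = 0.589×624 − 389.49 = -21.957
L = -21.957 / -0.170 = 129.16 kg/min

129.2 kg/min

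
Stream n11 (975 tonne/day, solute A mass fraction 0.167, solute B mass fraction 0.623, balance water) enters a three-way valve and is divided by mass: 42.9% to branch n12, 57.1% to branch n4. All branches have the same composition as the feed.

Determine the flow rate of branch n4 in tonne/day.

556.7 tonne/day

Branch n4 flow = 0.571×975 = 556.72 tonne/day.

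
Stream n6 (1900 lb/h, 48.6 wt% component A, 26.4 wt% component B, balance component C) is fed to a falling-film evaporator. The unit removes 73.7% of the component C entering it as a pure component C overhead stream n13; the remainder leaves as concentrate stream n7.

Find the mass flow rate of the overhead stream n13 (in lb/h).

component C entering = 1900×0.250 = 475 lb/h; overhead removed = 0.737×475 = 350.07 lb/h.

350.1 lb/h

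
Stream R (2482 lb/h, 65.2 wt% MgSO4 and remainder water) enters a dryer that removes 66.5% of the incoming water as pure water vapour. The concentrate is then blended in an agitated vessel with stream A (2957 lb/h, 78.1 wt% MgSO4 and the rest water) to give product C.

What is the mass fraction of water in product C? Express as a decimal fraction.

0.193

Vapour removed = 0.665×0.348×2482 = 574.38 lb/h; concentrate = 1907.6 lb/h.
water reaching the mixer = 289.35 (from concentrate) + 2957×0.219 = 936.93 lb/h.
Product flow = 1907.6 + 2957 = 4864.6 lb/h; water fraction = 0.193.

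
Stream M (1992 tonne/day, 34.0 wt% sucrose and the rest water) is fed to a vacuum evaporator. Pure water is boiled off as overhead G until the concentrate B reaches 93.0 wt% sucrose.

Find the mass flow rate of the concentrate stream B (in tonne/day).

728.3 tonne/day

sucrose is conserved: 1992×0.340 = 677.28 tonne/day all reports to the concentrate.
Concentrate = 677.28/(target fraction) = 728.26 tonne/day.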